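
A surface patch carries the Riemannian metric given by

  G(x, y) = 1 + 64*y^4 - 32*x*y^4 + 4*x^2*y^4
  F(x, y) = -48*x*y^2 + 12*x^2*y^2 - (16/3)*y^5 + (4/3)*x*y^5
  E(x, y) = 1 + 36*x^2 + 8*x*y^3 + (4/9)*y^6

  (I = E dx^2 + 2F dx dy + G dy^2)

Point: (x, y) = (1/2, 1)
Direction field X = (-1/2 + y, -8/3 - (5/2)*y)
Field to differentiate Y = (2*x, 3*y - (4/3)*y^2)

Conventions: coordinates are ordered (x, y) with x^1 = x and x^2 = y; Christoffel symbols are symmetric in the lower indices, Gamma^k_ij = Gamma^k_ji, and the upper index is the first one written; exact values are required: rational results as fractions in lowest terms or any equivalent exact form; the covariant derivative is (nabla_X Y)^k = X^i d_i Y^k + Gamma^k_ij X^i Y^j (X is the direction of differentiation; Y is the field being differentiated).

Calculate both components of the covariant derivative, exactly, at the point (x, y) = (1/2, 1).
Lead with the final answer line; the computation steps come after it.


Answer: (nabla_X Y)^x = 13087/1713, (nabla_X Y)^y = -147985/10278

E = 130/9, F = -77/3, G = 50 at the point
E_x = 44, E_y = 44/3, F_x = -104/3, F_y = -196/3, G_x = -28, G_y = 196
EG - F^2 = 571/9;  g^inv = (9/571) * [[50, 77/3], [77/3, 130/9]]
first-kind symbols [ij,l] = (1/2)(d_i g_jl + d_j g_il - d_l g_ij): [xx,x] = E_x/2 = 22, [xx,y] = F_x - E_y/2 = -42, [xy,x] = E_y/2 = 22/3, [xy,y] = G_x/2 = -14, [yy,x] = F_y - G_x/2 = -154/3, [yy,y] = G_y/2 = 98
Gamma^x_ij = (G*[ij,x] - F*[ij,y])/(EG - F^2), Gamma^y_ij = (E*[ij,y] - F*[ij,x])/(EG - F^2)
Gamma_xxx = 198/571, Gamma_xxy = 66/571, Gamma_xyy = -462/571, Gamma_yxx = -378/571, Gamma_yxy = -126/571, Gamma_yyy = 882/571
X = (1/2, -31/6), Y = (1, 5/3) at the point


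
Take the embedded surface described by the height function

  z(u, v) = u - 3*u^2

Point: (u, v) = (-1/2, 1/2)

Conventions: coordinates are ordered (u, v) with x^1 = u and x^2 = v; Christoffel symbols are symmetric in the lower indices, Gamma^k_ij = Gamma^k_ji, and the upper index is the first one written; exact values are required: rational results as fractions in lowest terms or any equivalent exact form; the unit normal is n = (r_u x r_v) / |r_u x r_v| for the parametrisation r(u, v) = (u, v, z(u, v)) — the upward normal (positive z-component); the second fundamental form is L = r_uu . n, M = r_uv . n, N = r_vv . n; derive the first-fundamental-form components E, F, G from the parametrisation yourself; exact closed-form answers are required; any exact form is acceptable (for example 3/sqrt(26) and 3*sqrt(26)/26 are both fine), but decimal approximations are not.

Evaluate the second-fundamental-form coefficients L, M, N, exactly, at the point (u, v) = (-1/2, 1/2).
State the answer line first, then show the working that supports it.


Answer: L = -6*sqrt(17)/17, M = 0, N = 0

z_u = 4, z_v = 0, z_uu = -6, z_uv = 0, z_vv = 0
E = 17, F = 0, G = 1; answer radicand W^2 = 17
unnormalised second-form numerators: l = -6, m = 0, n = 0; L = l/sqrt(17), and similarly M = m/sqrt(W^2), N = n/sqrt(W^2)


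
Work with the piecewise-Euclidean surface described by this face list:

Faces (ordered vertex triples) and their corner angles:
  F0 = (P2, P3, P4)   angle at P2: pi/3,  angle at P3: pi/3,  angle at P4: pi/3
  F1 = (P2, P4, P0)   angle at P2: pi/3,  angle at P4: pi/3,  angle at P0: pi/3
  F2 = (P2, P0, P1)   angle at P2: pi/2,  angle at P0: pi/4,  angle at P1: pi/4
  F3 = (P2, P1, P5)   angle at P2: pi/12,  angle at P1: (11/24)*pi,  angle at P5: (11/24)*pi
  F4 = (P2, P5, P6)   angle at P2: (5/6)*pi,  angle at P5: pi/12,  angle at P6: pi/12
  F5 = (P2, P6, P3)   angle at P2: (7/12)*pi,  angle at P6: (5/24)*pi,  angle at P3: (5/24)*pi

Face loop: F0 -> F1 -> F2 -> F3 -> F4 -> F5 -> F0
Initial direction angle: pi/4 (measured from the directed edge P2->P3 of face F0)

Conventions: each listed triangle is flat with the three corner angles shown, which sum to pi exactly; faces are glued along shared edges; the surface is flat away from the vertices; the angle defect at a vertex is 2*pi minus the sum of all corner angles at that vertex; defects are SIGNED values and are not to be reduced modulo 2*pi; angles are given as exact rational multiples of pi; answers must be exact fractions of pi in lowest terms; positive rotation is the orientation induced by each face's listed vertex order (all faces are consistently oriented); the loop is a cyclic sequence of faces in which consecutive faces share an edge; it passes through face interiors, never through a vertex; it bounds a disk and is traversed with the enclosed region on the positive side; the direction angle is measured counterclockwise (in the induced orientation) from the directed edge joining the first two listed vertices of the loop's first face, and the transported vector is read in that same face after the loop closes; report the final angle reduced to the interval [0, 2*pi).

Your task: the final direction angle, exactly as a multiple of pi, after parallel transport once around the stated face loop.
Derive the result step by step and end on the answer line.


enclosed vertex P2: corner angles sum to (8/3)*pi, defect = 2*pi - (8/3)*pi = (-2/3)*pi
final direction = starting direction + enclosed defect total, reduced mod 2*pi (induced orientation)
final angle = pi/4 - (2/3)*pi = (19/12)*pi (mod 2*pi)

Answer: final direction angle = (19/12)*pi


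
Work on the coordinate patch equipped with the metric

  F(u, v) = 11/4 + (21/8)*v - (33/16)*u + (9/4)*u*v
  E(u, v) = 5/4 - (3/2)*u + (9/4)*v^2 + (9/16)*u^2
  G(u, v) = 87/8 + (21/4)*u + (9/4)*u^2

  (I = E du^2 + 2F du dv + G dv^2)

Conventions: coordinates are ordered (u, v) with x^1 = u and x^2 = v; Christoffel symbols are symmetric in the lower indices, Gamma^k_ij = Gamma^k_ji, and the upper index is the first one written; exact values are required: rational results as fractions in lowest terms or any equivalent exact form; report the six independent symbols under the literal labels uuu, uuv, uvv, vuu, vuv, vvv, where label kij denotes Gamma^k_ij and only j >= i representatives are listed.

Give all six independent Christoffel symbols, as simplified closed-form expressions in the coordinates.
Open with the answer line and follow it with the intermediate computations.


Answer: Gamma_uuu = (324*u^3 + 324*u^2 + 1188*u*v - 531*u + 1386*v - 636)/(324*u^4 - 108*u^3 + 2376*u^2*v - 819*u^2 - 396*u*v + 408*u + 4500*v^2 - 3696*v + 1544), Gamma_uuv = (1188*u^2 - 198*u + 4500*v - 1848)/(324*u^4 - 108*u^3 + 2376*u^2*v - 819*u^2 - 396*u*v + 408*u + 4500*v^2 - 3696*v + 1544), Gamma_uvv = 0, Gamma_vuu = (-324*u^2*v + 54*u*v - 1188*v^2 + 504*v - 132)/(324*u^4 - 108*u^3 + 2376*u^2*v - 819*u^2 - 396*u*v + 408*u + 4500*v^2 - 3696*v + 1544), Gamma_vuv = (324*u^3 - 486*u^2 + 1188*u*v - 288*u - 1584*v + 840)/(324*u^4 - 108*u^3 + 2376*u^2*v - 819*u^2 - 396*u*v + 408*u + 4500*v^2 - 3696*v + 1544), Gamma_vvv = 0

E = 5/4 - (3/2)*u + (9/4)*v^2 + (9/16)*u^2; F = 11/4 + (21/8)*v - (33/16)*u + (9/4)*u*v; G = 87/8 + (21/4)*u + (9/4)*u^2
Gamma^k_ij = (1/2) g^{kl} (d_i g_jl + d_j g_il - d_l g_ij), with g^inv = (1/(EG-F^2)) [[G, -F], [-F, E]]
first partials: E_u = -3/2 + (9/8)*u, E_v = (9/2)*v, F_u = -33/16 + (9/4)*v, F_v = 21/8 + (9/4)*u, G_u = 21/4 + (9/2)*u, G_v = 0
D = EG - F^2 = 193/32 - (231/16)*v + (51/32)*u + (1125/64)*v^2 - (99/64)*u*v - (819/256)*u^2 + (297/32)*u^2*v - (27/64)*u^3 + (81/64)*u^4
expanded: Gamma^u_uu = (G E_u - 2F F_u + F E_v)/(2D), Gamma^u_uv = (G E_v - F G_u)/(2D), Gamma^u_vv = (2G F_v - G G_u - F G_v)/(2D), Gamma^v_uu = (2E F_u - E E_v - F E_u)/(2D), Gamma^v_uv = (E G_u - F E_v)/(2D), Gamma^v_vv = (E G_v - 2F F_v + F G_u)/(2D); substitute and cancel common factors


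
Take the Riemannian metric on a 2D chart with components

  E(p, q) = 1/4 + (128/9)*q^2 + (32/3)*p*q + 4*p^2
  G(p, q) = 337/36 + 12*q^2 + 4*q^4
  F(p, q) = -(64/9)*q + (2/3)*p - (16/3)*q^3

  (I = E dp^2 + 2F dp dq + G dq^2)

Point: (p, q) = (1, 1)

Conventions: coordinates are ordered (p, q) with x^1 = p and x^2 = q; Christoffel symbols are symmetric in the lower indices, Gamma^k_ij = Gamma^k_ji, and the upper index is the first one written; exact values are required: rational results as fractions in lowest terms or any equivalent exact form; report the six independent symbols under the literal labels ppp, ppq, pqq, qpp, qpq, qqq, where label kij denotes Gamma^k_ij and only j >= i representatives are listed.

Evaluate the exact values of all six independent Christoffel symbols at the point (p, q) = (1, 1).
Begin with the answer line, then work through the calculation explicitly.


Answer: Gamma_ppp = 18448/777961, Gamma_ppq = 642752/777961, Gamma_pqq = -454336/777961, Gamma_qpp = -570856/777961, Gamma_qpq = 298496/777961, Gamma_qqq = 402512/777961

E = 1049/36, F = -106/9, G = 913/36 at the point
E_p = 56/3, E_q = 352/9, F_p = 2/3, F_q = -208/9, G_p = 0, G_q = 40
EG - F^2 = 777961/1296;  g^inv = (1296/777961) * [[913/36, 106/9], [106/9, 1049/36]]
first-kind symbols [ij,l] = (1/2)(d_i g_jl + d_j g_il - d_l g_ij): [pp,p] = E_p/2 = 28/3, [pp,q] = F_p - E_q/2 = -170/9, [pq,p] = E_q/2 = 176/9, [pq,q] = G_p/2 = 0, [qq,p] = F_q - G_p/2 = -208/9, [qq,q] = G_q/2 = 20
Gamma^p_ij = (G*[ij,p] - F*[ij,q])/(EG - F^2), Gamma^q_ij = (E*[ij,q] - F*[ij,p])/(EG - F^2)


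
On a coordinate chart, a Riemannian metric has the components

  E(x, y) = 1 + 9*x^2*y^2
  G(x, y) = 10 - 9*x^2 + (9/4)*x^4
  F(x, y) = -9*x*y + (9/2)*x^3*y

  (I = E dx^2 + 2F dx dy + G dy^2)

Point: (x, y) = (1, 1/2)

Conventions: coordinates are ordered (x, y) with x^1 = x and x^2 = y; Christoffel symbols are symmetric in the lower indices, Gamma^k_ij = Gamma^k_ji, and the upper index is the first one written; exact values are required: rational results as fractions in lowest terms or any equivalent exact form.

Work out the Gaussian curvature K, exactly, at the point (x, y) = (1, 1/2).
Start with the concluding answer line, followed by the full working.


Answer: K = -36/121

E = 13/4, F = -9/4, G = 13/4, EG - F^2 = 11/2 at the point
E_x = 9/2, E_y = 9, F_x = 9/4, F_y = -9/2, G_x = -9, G_y = 0
E_yy = 18, F_xy = 9/2, G_xx = 9
Apply the Brioschi formula K = (det M1 - det M2)/(EG - F^2)^2 over the derivative matrices of E, F, G.
M1 = [[-E_yy/2 + F_xy - G_xx/2, E_x/2, F_x - E_y/2], [F_y - G_x/2, E, F], [G_y/2, F, G]] = [[-9, 9/4, -9/4], [0, 13/4, -9/4], [0, -9/4, 13/4]]; det M1 = -99/2
M2 = [[0, E_y/2, G_x/2], [E_y/2, E, F], [G_x/2, F, G]] = [[0, 9/2, -9/2], [9/2, 13/4, -9/4], [-9/2, -9/4, 13/4]]; det M2 = -81/2
det M1 - det M2 = -9; K = -9 / (11/2)^2 = -36/121


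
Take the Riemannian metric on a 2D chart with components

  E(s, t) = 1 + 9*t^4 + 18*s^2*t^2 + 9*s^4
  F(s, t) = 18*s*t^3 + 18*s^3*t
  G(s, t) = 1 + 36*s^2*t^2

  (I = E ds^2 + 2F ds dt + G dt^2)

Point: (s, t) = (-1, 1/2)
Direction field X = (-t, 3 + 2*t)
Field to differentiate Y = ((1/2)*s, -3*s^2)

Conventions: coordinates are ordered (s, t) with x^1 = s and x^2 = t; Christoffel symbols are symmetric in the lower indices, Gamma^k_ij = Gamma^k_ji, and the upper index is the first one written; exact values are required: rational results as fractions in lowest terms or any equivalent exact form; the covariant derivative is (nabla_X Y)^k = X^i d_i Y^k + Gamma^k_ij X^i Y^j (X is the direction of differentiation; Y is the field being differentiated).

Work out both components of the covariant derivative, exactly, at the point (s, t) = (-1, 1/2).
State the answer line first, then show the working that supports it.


Answer: (nabla_X Y)^s = 3235/308, (nabla_X Y)^t = -4467/385

E = 241/16, F = -45/4, G = 10 at the point
E_s = -45, E_t = 45/2, F_s = 117/4, F_t = -63/2, G_s = -18, G_t = 36
EG - F^2 = 385/16;  g^inv = (16/385) * [[10, 45/4], [45/4, 241/16]]
first-kind symbols [ij,l] = (1/2)(d_i g_jl + d_j g_il - d_l g_ij): [ss,s] = E_s/2 = -45/2, [ss,t] = F_s - E_t/2 = 18, [st,s] = E_t/2 = 45/4, [st,t] = G_s/2 = -9, [tt,s] = F_t - G_s/2 = -45/2, [tt,t] = G_t/2 = 18
Gamma^s_ij = (G*[ij,s] - F*[ij,t])/(EG - F^2), Gamma^t_ij = (E*[ij,t] - F*[ij,s])/(EG - F^2)
Gamma_sss = -72/77, Gamma_sst = 36/77, Gamma_stt = -72/77, Gamma_tss = 288/385, Gamma_tst = -144/385, Gamma_ttt = 288/385
X = (-1/2, 4), Y = (-1/2, -3) at the point


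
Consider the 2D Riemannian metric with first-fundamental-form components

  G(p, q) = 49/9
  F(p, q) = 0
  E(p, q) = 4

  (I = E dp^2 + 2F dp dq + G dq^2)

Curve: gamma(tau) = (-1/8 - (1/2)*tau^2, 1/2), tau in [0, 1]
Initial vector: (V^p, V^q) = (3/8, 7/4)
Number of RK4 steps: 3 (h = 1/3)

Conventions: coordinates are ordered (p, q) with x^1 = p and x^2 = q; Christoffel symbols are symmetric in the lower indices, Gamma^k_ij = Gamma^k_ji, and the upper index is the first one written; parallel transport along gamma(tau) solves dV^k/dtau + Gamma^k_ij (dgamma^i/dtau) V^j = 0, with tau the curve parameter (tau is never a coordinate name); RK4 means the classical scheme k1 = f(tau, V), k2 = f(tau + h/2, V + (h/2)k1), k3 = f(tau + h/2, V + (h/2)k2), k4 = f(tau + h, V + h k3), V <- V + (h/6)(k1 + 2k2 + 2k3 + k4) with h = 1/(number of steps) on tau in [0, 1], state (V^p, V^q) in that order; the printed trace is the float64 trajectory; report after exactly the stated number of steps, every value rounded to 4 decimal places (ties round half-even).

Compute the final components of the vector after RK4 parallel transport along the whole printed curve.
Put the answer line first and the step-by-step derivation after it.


Answer: V^p = 0.3750, V^q = 1.7500

gamma'(tau) = (-tau, 0); f(tau, V)^k = -Gamma^k_ij(gamma(tau)) gamma'^i(tau) V^j; h = 1/3; intermediate values shown to 6 dp
curve data and Christoffel symbols at the stage parameters:
  tau = 0.000000: gamma = (-0.125000, 0.500000), gamma' = (0.000000, 0.000000); Gamma_ppp = 0.000000, Gamma_ppq = 0.000000, Gamma_pqq = 0.000000, Gamma_qpp = 0.000000, Gamma_qpq = 0.000000, Gamma_qqq = 0.000000
  tau = 0.166667: gamma = (-0.138889, 0.500000), gamma' = (-0.166667, 0.000000); Gamma_ppp = 0.000000, Gamma_ppq = 0.000000, Gamma_pqq = 0.000000, Gamma_qpp = 0.000000, Gamma_qpq = 0.000000, Gamma_qqq = 0.000000
  tau = 0.333333: gamma = (-0.180556, 0.500000), gamma' = (-0.333333, 0.000000); Gamma_ppp = 0.000000, Gamma_ppq = 0.000000, Gamma_pqq = 0.000000, Gamma_qpp = 0.000000, Gamma_qpq = 0.000000, Gamma_qqq = 0.000000
  tau = 0.500000: gamma = (-0.250000, 0.500000), gamma' = (-0.500000, 0.000000); Gamma_ppp = 0.000000, Gamma_ppq = 0.000000, Gamma_pqq = 0.000000, Gamma_qpp = 0.000000, Gamma_qpq = 0.000000, Gamma_qqq = 0.000000
  tau = 0.666667: gamma = (-0.347222, 0.500000), gamma' = (-0.666667, 0.000000); Gamma_ppp = 0.000000, Gamma_ppq = 0.000000, Gamma_pqq = 0.000000, Gamma_qpp = 0.000000, Gamma_qpq = 0.000000, Gamma_qqq = 0.000000
  tau = 0.833333: gamma = (-0.472222, 0.500000), gamma' = (-0.833333, 0.000000); Gamma_ppp = 0.000000, Gamma_ppq = 0.000000, Gamma_pqq = 0.000000, Gamma_qpp = 0.000000, Gamma_qpq = 0.000000, Gamma_qqq = 0.000000
  tau = 1.000000: gamma = (-0.625000, 0.500000), gamma' = (-1.000000, 0.000000); Gamma_ppp = 0.000000, Gamma_ppq = 0.000000, Gamma_pqq = 0.000000, Gamma_qpp = 0.000000, Gamma_qpq = 0.000000, Gamma_qqq = 0.000000
step 0: V^p = 0.3750, V^q = 1.7500
step 1: k1 = (0.000000, 0.000000), k2 = (0.000000, 0.000000), k3 = (0.000000, 0.000000), k4 = (0.000000, 0.000000); V <- V + (h/6)(k1 + 2k2 + 2k3 + k4): V^p = 0.3750, V^q = 1.7500
step 2: k1 = (0.000000, 0.000000), k2 = (0.000000, 0.000000), k3 = (0.000000, 0.000000), k4 = (0.000000, 0.000000); V <- V + (h/6)(k1 + 2k2 + 2k3 + k4): V^p = 0.3750, V^q = 1.7500
step 3: k1 = (0.000000, 0.000000), k2 = (0.000000, 0.000000), k3 = (0.000000, 0.000000), k4 = (0.000000, 0.000000); V <- V + (h/6)(k1 + 2k2 + 2k3 + k4): V^p = 0.3750, V^q = 1.7500


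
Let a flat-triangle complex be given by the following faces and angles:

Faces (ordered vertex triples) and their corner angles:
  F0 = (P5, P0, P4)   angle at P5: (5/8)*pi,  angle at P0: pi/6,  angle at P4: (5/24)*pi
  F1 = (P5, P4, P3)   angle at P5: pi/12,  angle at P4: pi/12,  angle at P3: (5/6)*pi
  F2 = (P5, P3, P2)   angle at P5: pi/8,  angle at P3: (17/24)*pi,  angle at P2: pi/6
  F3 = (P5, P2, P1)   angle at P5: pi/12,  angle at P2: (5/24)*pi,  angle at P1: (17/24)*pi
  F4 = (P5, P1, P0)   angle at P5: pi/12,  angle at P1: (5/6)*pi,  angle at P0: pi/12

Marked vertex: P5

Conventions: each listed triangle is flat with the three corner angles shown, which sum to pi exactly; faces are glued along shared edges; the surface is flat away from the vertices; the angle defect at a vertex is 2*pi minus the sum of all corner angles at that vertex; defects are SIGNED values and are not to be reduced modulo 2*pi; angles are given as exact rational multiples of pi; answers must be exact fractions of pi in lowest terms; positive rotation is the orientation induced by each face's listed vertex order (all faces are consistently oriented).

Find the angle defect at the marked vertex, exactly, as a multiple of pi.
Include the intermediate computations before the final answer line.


Sum of corner angles at P5: pi
defect = 2*pi - pi

Answer: defect(P5) = pi


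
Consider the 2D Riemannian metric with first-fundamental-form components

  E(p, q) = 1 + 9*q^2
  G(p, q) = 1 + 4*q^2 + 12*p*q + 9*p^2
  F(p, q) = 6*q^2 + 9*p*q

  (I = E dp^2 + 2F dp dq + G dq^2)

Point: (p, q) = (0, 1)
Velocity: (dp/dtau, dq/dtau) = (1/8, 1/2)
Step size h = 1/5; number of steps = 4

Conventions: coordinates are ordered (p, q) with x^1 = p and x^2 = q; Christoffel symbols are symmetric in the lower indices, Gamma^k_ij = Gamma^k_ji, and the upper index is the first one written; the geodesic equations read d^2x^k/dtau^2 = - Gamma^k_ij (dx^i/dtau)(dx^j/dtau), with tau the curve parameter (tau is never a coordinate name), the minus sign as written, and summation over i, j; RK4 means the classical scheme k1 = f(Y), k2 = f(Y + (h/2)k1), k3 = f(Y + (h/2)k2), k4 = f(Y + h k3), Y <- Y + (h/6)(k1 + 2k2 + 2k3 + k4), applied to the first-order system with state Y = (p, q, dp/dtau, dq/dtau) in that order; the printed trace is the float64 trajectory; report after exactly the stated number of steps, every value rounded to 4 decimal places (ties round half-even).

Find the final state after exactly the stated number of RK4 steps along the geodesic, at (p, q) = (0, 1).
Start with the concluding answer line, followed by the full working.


Answer: p = 0.0570, q = 1.3706, dp/dtau = 0.0322, dq/dtau = 0.4359

f(Y) = (dp/dtau, dq/dtau, -Gamma^p_ij Y'^i Y'^j, -Gamma^q_ij Y'^i Y'^j) with the Gammas evaluated at the stage position; h = 0.200000; intermediate values shown to 6 dp
step 0: p = 0.0000, q = 1.0000, dp/dtau = 0.1250, dq/dtau = 0.5000
step 1:
  k1: at (p, q) = (0.000000, 1.000000), (dp/dtau, dq/dtau) = (0.125000, 0.500000); Gamma_ppp = 0.000000, Gamma_ppq = 0.642857, Gamma_pqq = 0.428571, Gamma_qpp = 0.000000, Gamma_qpq = 0.428571, Gamma_qqq = 0.285714; k1 = (0.125000, 0.500000, -0.187500, -0.125000)
  k2: at (p, q) = (0.012500, 1.050000), (dp/dtau, dq/dtau) = (0.106250, 0.487500); Gamma_ppp = 0.000000, Gamma_ppq = 0.610016, Gamma_pqq = 0.406677, Gamma_qpp = 0.000000, Gamma_qpq = 0.413939, Gamma_qqq = 0.275959; k2 = (0.106250, 0.487500, -0.159843, -0.108465)
  k3: at (p, q) = (0.010625, 1.048750), (dp/dtau, dq/dtau) = (0.109016, 0.489153); Gamma_ppp = 0.000000, Gamma_ppq = 0.611590, Gamma_pqq = 0.407727, Gamma_qpp = 0.000000, Gamma_qpq = 0.413923, Gamma_qqq = 0.275949; k3 = (0.109016, 0.489153, -0.162784, -0.110172)
  k4: at (p, q) = (0.021803, 1.097831), (dp/dtau, dq/dtau) = (0.092443, 0.477966); Gamma_ppp = 0.000000, Gamma_ppq = 0.582591, Gamma_pqq = 0.388394, Gamma_qpp = 0.000000, Gamma_qpq = 0.399965, Gamma_qqq = 0.266643; k4 = (0.092443, 0.477966, -0.140212, -0.096260)
  Y <- Y + (h/6)(k1 + 2k2 + 2k3 + k4): p = 0.0216, q = 1.0977, dp/dtau = 0.0926, dq/dtau = 0.4780
step 2:
  k1: at (p, q) = (0.021599, 1.097709), (dp/dtau, dq/dtau) = (0.092568, 0.478049); Gamma_ppp = 0.000000, Gamma_ppq = 0.582742, Gamma_pqq = 0.388495, Gamma_qpp = 0.000000, Gamma_qpq = 0.399961, Gamma_qqq = 0.266641; k1 = (0.092568, 0.478049, -0.140358, -0.096334)
  k2: at (p, q) = (0.030856, 1.145514), (dp/dtau, dq/dtau) = (0.078532, 0.468416); Gamma_ppp = 0.000000, Gamma_ppq = 0.557538, Gamma_pqq = 0.371692, Gamma_qpp = 0.000000, Gamma_qpq = 0.386710, Gamma_qqq = 0.257807; k2 = (0.078532, 0.468416, -0.122573, -0.085017)
  k3: at (p, q) = (0.029452, 1.144551), (dp/dtau, dq/dtau) = (0.080311, 0.469547); Gamma_ppp = 0.000000, Gamma_ppq = 0.558551, Gamma_pqq = 0.372368, Gamma_qpp = 0.000000, Gamma_qpq = 0.386741, Gamma_qqq = 0.257827; k3 = (0.080311, 0.469547, -0.124223, -0.086012)
  k4: at (p, q) = (0.037661, 1.191619), (dp/dtau, dq/dtau) = (0.067723, 0.460847); Gamma_ppp = 0.000000, Gamma_ppq = 0.535941, Gamma_pqq = 0.357294, Gamma_qpp = 0.000000, Gamma_qpq = 0.374233, Gamma_qqq = 0.249488; k4 = (0.067723, 0.460847, -0.109335, -0.076346)
  Y <- Y + (h/6)(k1 + 2k2 + 2k3 + k4): p = 0.0375, q = 1.1915, dp/dtau = 0.0678, dq/dtau = 0.4609
step 3:
  k1: at (p, q) = (0.037532, 1.191536), (dp/dtau, dq/dtau) = (0.067792, 0.460891); Gamma_ppp = 0.000000, Gamma_ppq = 0.536025, Gamma_pqq = 0.357350, Gamma_qpp = 0.000000, Gamma_qpq = 0.374234, Gamma_qqq = 0.249490; k1 = (0.067792, 0.460891, -0.109404, -0.076382)
  k2: at (p, q) = (0.044311, 1.237626), (dp/dtau, dq/dtau) = (0.056851, 0.453253); Gamma_ppp = 0.000000, Gamma_ppq = 0.515962, Gamma_pqq = 0.343975, Gamma_qpp = 0.000000, Gamma_qpq = 0.362448, Gamma_qqq = 0.241632; k2 = (0.056851, 0.453253, -0.097256, -0.068319)
  k3: at (p, q) = (0.043217, 1.236862), (dp/dtau, dq/dtau) = (0.058066, 0.454059); Gamma_ppp = 0.000000, Gamma_ppq = 0.516651, Gamma_pqq = 0.344434, Gamma_qpp = 0.000000, Gamma_qpq = 0.362486, Gamma_qqq = 0.241657; k3 = (0.058066, 0.454059, -0.098255, -0.068937)
  k4: at (p, q) = (0.049145, 1.282348), (dp/dtau, dq/dtau) = (0.048141, 0.447104); Gamma_ppp = 0.000000, Gamma_ppq = 0.498421, Gamma_pqq = 0.332280, Gamma_qpp = 0.000000, Gamma_qpq = 0.351382, Gamma_qqq = 0.234255; k4 = (0.048141, 0.447104, -0.087879, -0.061954)
  Y <- Y + (h/6)(k1 + 2k2 + 2k3 + k4): p = 0.0491, q = 1.2823, dp/dtau = 0.0482, dq/dtau = 0.4471
step 4:
  k1: at (p, q) = (0.049057, 1.282290), (dp/dtau, dq/dtau) = (0.048181, 0.447129); Gamma_ppp = 0.000000, Gamma_ppq = 0.498471, Gamma_pqq = 0.332314, Gamma_qpp = 0.000000, Gamma_qpq = 0.351384, Gamma_qqq = 0.234256; k1 = (0.048181, 0.447129, -0.087915, -0.061974)
  k2: at (p, q) = (0.053875, 1.327003), (dp/dtau, dq/dtau) = (0.039390, 0.440932); Gamma_ppp = 0.000000, Gamma_ppq = 0.482036, Gamma_pqq = 0.321357, Gamma_qpp = 0.000000, Gamma_qpq = 0.340928, Gamma_qqq = 0.227285; k2 = (0.039390, 0.440932, -0.079223, -0.056032)
  k3: at (p, q) = (0.052996, 1.326384), (dp/dtau, dq/dtau) = (0.040259, 0.441526); Gamma_ppp = 0.000000, Gamma_ppq = 0.482524, Gamma_pqq = 0.321683, Gamma_qpp = 0.000000, Gamma_qpq = 0.340962, Gamma_qqq = 0.227308; k3 = (0.040259, 0.441526, -0.079865, -0.056434)
  k4: at (p, q) = (0.057109, 1.370596), (dp/dtau, dq/dtau) = (0.032208, 0.435843); Gamma_ppp = 0.000000, Gamma_ppq = 0.467433, Gamma_pqq = 0.311622, Gamma_qpp = 0.000000, Gamma_qpq = 0.331099, Gamma_qqq = 0.220733; k4 = (0.032208, 0.435843, -0.072319, -0.051226)
  Y <- Y + (h/6)(k1 + 2k2 + 2k3 + k4): p = 0.0570, q = 1.3706, dp/dtau = 0.0322, dq/dtau = 0.4359


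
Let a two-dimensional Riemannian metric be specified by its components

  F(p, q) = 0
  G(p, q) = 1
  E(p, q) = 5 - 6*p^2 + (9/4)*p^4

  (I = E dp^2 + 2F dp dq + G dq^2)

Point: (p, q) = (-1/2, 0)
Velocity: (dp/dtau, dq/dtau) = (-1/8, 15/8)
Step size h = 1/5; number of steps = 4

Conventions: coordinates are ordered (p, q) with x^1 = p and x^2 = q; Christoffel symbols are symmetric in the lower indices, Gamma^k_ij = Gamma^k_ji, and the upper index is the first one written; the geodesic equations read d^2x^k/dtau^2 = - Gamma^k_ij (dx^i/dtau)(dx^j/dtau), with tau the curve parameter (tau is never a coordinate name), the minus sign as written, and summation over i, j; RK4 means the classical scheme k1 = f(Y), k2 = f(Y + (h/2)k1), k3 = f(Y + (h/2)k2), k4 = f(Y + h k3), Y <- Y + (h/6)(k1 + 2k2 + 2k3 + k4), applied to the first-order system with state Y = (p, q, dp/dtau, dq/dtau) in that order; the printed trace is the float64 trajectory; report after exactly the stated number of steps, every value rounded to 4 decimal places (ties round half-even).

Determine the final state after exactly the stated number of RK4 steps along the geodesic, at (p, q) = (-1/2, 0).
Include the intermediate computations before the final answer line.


f(Y) = (dp/dtau, dq/dtau, -Gamma^p_ij Y'^i Y'^j, -Gamma^q_ij Y'^i Y'^j) with the Gammas evaluated at the stage position; h = 0.200000; intermediate values shown to 6 dp
step 0: p = -0.5000, q = 0.0000, dp/dtau = -0.1250, dq/dtau = 1.8750
step 1:
  k1: at (p, q) = (-0.500000, 0.000000), (dp/dtau, dq/dtau) = (-0.125000, 1.875000); Gamma_ppp = 0.669528, Gamma_ppq = 0.000000, Gamma_pqq = 0.000000, Gamma_qpp = 0.000000, Gamma_qpq = 0.000000, Gamma_qqq = 0.000000; k1 = (-0.125000, 1.875000, -0.010461, 0.000000)
  k2: at (p, q) = (-0.512500, 0.187500), (dp/dtau, dq/dtau) = (-0.126046, 1.875000); Gamma_ppp = 0.689872, Gamma_ppq = 0.000000, Gamma_pqq = 0.000000, Gamma_qpp = 0.000000, Gamma_qpq = 0.000000, Gamma_qqq = 0.000000; k2 = (-0.126046, 1.875000, -0.010960, 0.000000)
  k3: at (p, q) = (-0.512605, 0.187500), (dp/dtau, dq/dtau) = (-0.126096, 1.875000); Gamma_ppp = 0.690043, Gamma_ppq = 0.000000, Gamma_pqq = 0.000000, Gamma_qpp = 0.000000, Gamma_qpq = 0.000000, Gamma_qqq = 0.000000; k3 = (-0.126096, 1.875000, -0.010972, 0.000000)
  k4: at (p, q) = (-0.525219, 0.375000), (dp/dtau, dq/dtau) = (-0.127194, 1.875000); Gamma_ppp = 0.710829, Gamma_ppq = 0.000000, Gamma_pqq = 0.000000, Gamma_qpp = 0.000000, Gamma_qpq = 0.000000, Gamma_qqq = 0.000000; k4 = (-0.127194, 1.875000, -0.011500, 0.000000)
  Y <- Y + (h/6)(k1 + 2k2 + 2k3 + k4): p = -0.5252, q = 0.3750, dp/dtau = -0.1272, dq/dtau = 1.8750
step 2:
  k1: at (p, q) = (-0.525216, 0.375000), (dp/dtau, dq/dtau) = (-0.127194, 1.875000); Gamma_ppp = 0.710824, Gamma_ppq = 0.000000, Gamma_pqq = 0.000000, Gamma_qpp = 0.000000, Gamma_qpq = 0.000000, Gamma_qqq = 0.000000; k1 = (-0.127194, 1.875000, -0.011500, 0.000000)
  k2: at (p, q) = (-0.537935, 0.562500), (dp/dtau, dq/dtau) = (-0.128344, 1.875000); Gamma_ppp = 0.732040, Gamma_ppq = 0.000000, Gamma_pqq = 0.000000, Gamma_qpp = 0.000000, Gamma_qpq = 0.000000, Gamma_qqq = 0.000000; k2 = (-0.128344, 1.875000, -0.012058, 0.000000)
  k3: at (p, q) = (-0.538050, 0.562500), (dp/dtau, dq/dtau) = (-0.128400, 1.875000); Gamma_ppp = 0.732233, Gamma_ppq = 0.000000, Gamma_pqq = 0.000000, Gamma_qpp = 0.000000, Gamma_qpq = 0.000000, Gamma_qqq = 0.000000; k3 = (-0.128400, 1.875000, -0.012072, 0.000000)
  k4: at (p, q) = (-0.550896, 0.750000), (dp/dtau, dq/dtau) = (-0.129609, 1.875000); Gamma_ppp = 0.753924, Gamma_ppq = 0.000000, Gamma_pqq = 0.000000, Gamma_qpp = 0.000000, Gamma_qpq = 0.000000, Gamma_qqq = 0.000000; k4 = (-0.129609, 1.875000, -0.012665, 0.000000)
  Y <- Y + (h/6)(k1 + 2k2 + 2k3 + k4): p = -0.5509, q = 0.7500, dp/dtau = -0.1296, dq/dtau = 1.8750
step 3:
  k1: at (p, q) = (-0.550892, 0.750000), (dp/dtau, dq/dtau) = (-0.129608, 1.875000); Gamma_ppp = 0.753917, Gamma_ppq = 0.000000, Gamma_pqq = 0.000000, Gamma_qpp = 0.000000, Gamma_qpq = 0.000000, Gamma_qqq = 0.000000; k1 = (-0.129608, 1.875000, -0.012665, 0.000000)
  k2: at (p, q) = (-0.563853, 0.937500), (dp/dtau, dq/dtau) = (-0.130875, 1.875000); Gamma_ppp = 0.776066, Gamma_ppq = 0.000000, Gamma_pqq = 0.000000, Gamma_qpp = 0.000000, Gamma_qpq = 0.000000, Gamma_qqq = 0.000000; k2 = (-0.130875, 1.875000, -0.013293, 0.000000)
  k3: at (p, q) = (-0.563980, 0.937500), (dp/dtau, dq/dtau) = (-0.130938, 1.875000); Gamma_ppp = 0.776284, Gamma_ppq = 0.000000, Gamma_pqq = 0.000000, Gamma_qpp = 0.000000, Gamma_qpq = 0.000000, Gamma_qqq = 0.000000; k3 = (-0.130938, 1.875000, -0.013309, 0.000000)
  k4: at (p, q) = (-0.577080, 1.125000), (dp/dtau, dq/dtau) = (-0.132270, 1.875000); Gamma_ppp = 0.798938, Gamma_ppq = 0.000000, Gamma_pqq = 0.000000, Gamma_qpp = 0.000000, Gamma_qpq = 0.000000, Gamma_qqq = 0.000000; k4 = (-0.132270, 1.875000, -0.013978, 0.000000)
  Y <- Y + (h/6)(k1 + 2k2 + 2k3 + k4): p = -0.5771, q = 1.1250, dp/dtau = -0.1323, dq/dtau = 1.8750
step 4:
  k1: at (p, q) = (-0.577076, 1.125000), (dp/dtau, dq/dtau) = (-0.132270, 1.875000); Gamma_ppp = 0.798931, Gamma_ppq = 0.000000, Gamma_pqq = 0.000000, Gamma_qpp = 0.000000, Gamma_qpq = 0.000000, Gamma_qqq = 0.000000; k1 = (-0.132270, 1.875000, -0.013978, 0.000000)
  k2: at (p, q) = (-0.590303, 1.312500), (dp/dtau, dq/dtau) = (-0.133668, 1.875000); Gamma_ppp = 0.822065, Gamma_ppq = 0.000000, Gamma_pqq = 0.000000, Gamma_qpp = 0.000000, Gamma_qpq = 0.000000, Gamma_qqq = 0.000000; k2 = (-0.133668, 1.875000, -0.014688, 0.000000)
  k3: at (p, q) = (-0.590443, 1.312500), (dp/dtau, dq/dtau) = (-0.133739, 1.875000); Gamma_ppp = 0.822311, Gamma_ppq = 0.000000, Gamma_pqq = 0.000000, Gamma_qpp = 0.000000, Gamma_qpq = 0.000000, Gamma_qqq = 0.000000; k3 = (-0.133739, 1.875000, -0.014708, 0.000000)
  k4: at (p, q) = (-0.603824, 1.500000), (dp/dtau, dq/dtau) = (-0.135211, 1.875000); Gamma_ppp = 0.845975, Gamma_ppq = 0.000000, Gamma_pqq = 0.000000, Gamma_qpp = 0.000000, Gamma_qpq = 0.000000, Gamma_qqq = 0.000000; k4 = (-0.135211, 1.875000, -0.015466, 0.000000)
  Y <- Y + (h/6)(k1 + 2k2 + 2k3 + k4): p = -0.6038, q = 1.5000, dp/dtau = -0.1352, dq/dtau = 1.8750

Answer: p = -0.6038, q = 1.5000, dp/dtau = -0.1352, dq/dtau = 1.8750


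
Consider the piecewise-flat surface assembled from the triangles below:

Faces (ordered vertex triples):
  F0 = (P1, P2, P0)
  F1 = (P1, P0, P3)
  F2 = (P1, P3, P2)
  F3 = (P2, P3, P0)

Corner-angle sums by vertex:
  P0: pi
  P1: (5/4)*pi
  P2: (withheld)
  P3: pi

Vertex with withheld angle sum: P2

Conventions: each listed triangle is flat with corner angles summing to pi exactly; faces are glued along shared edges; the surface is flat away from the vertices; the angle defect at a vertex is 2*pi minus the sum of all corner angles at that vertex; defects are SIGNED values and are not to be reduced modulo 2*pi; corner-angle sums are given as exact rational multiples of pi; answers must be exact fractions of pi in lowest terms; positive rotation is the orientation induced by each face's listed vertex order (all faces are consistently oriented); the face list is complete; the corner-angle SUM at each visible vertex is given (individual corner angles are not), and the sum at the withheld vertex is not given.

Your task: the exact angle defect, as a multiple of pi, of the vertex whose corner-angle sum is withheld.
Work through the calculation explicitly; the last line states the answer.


V = 4, E = 6, F = 4; chi = V - E + F = 2
Gauss-Bonnet: total defect = 2*pi*chi = 4*pi; visible defects sum to (11/4)*pi

Answer: defect(P2) = (5/4)*pi


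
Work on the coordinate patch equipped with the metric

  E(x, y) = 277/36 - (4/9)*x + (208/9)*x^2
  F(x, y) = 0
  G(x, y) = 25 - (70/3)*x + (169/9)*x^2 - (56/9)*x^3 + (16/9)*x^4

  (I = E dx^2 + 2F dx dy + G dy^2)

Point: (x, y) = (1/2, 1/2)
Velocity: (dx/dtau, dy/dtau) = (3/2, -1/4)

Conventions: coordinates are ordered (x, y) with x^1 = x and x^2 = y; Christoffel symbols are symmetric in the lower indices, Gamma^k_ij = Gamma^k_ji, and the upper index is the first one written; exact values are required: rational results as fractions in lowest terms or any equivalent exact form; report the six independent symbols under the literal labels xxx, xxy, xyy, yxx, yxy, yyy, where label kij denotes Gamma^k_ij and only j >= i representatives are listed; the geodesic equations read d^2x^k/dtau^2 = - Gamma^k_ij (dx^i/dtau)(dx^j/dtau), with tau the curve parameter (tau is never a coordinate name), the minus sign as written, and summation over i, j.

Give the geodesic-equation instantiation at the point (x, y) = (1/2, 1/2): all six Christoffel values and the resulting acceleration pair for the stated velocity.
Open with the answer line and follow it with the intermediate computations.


Answer: Gamma_xxx = 136/159, Gamma_xxy = 0, Gamma_xyy = 50/159, Gamma_yxx = 0, Gamma_yxy = -6/25, Gamma_yyy = 0; accelerations (d^2x/dtau^2, d^2y/dtau^2) = (-2473/1272, -9/50)

E = 53/4, F = 0, G = 625/36 at the point
E_x = 68/3, E_y = 0, F_x = 0, F_y = 0, G_x = -25/3, G_y = 0
EG - F^2 = 33125/144;  g^inv = (144/33125) * [[625/36, 0], [0, 53/4]]
first-kind symbols [ij,l] = (1/2)(d_i g_jl + d_j g_il - d_l g_ij): [xx,x] = E_x/2 = 34/3, [xx,y] = F_x - E_y/2 = 0, [xy,x] = E_y/2 = 0, [xy,y] = G_x/2 = -25/6, [yy,x] = F_y - G_x/2 = 25/6, [yy,y] = G_y/2 = 0
Gamma^x_ij = (G*[ij,x] - F*[ij,y])/(EG - F^2), Gamma^y_ij = (E*[ij,y] - F*[ij,x])/(EG - F^2)
Gamma_xxx = 136/159, Gamma_xxy = 0, Gamma_xyy = 50/159, Gamma_yxx = 0, Gamma_yxy = -6/25, Gamma_yyy = 0
d^2x/dtau^2 = -(Gamma_xxx*(3/2)^2 + 2*Gamma_xxy*(3/2)*(-1/4) + Gamma_xyy*(-1/4)^2) = -2473/1272
d^2y/dtau^2 = -(Gamma_yxx*(3/2)^2 + 2*Gamma_yxy*(3/2)*(-1/4) + Gamma_yyy*(-1/4)^2) = -9/50


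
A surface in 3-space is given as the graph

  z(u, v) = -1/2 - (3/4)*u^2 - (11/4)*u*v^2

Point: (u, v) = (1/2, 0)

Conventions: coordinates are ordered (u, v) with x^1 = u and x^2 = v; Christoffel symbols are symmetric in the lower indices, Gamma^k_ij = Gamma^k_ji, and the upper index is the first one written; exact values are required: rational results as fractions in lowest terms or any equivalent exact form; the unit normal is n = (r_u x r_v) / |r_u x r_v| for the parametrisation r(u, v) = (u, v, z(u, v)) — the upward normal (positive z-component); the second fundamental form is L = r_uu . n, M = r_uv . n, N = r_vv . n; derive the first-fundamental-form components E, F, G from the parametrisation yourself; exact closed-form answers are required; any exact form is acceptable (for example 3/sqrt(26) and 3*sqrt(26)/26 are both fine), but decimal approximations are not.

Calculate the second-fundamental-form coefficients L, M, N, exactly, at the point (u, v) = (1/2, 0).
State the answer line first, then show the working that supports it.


Answer: L = -6/5, M = 0, N = -11/5

z_u = -3/4, z_v = 0, z_uu = -3/2, z_uv = 0, z_vv = -11/4
E = 25/16, F = 0, G = 1; answer radicand W^2 = 25/16
unnormalised second-form numerators: l = -3/2, m = 0, n = -11/4; L = l/sqrt(25/16), and similarly M = m/sqrt(W^2), N = n/sqrt(W^2)


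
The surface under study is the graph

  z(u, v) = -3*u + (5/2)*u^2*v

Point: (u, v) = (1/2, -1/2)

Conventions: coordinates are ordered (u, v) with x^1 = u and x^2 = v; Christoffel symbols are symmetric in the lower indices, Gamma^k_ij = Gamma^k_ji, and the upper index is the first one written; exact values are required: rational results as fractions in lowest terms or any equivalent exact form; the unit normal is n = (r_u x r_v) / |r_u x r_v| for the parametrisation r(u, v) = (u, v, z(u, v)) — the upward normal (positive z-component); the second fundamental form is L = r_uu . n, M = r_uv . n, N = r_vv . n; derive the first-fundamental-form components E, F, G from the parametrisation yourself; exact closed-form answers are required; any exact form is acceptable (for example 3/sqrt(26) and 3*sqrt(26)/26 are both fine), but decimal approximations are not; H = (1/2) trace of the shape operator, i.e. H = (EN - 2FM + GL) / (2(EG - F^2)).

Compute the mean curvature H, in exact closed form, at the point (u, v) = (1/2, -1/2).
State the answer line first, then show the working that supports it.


Answer: H = 502*sqrt(1245)/310005

z_u = -17/4, z_v = 5/8, z_uu = -5/2, z_uv = 5/2, z_vv = 0
E = 305/16, F = -85/32, G = 89/64; answer radicand W^2 = 1245/64
unnormalised second-form numerators: l = -5/2, m = 5/2, n = 0; L = l/sqrt(1245/64), and similarly M = m/sqrt(W^2), N = n/sqrt(W^2)
H = (E*n - 2*F*m + G*l) / (2*(EG - F^2)*sqrt(W^2)); E*n - 2*F*m + G*l = 1255/128, EG - F^2 = 1245/64, so H = (251/996)/sqrt(1245/64)


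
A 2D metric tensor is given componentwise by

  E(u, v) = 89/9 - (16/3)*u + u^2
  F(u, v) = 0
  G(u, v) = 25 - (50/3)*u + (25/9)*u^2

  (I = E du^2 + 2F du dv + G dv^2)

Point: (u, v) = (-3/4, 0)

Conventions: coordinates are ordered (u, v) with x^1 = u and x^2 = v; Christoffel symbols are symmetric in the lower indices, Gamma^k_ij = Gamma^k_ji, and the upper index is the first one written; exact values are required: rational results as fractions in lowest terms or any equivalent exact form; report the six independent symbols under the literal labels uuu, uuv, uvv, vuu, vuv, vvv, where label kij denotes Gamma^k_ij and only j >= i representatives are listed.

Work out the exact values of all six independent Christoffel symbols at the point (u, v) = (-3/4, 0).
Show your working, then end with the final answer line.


E = 2081/144, F = 0, G = 625/16 at the point
E_u = -41/6, E_v = 0, F_u = 0, F_v = 0, G_u = -125/6, G_v = 0
EG - F^2 = 1300625/2304;  g^inv = (2304/1300625) * [[625/16, 0], [0, 2081/144]]
first-kind symbols [ij,l] = (1/2)(d_i g_jl + d_j g_il - d_l g_ij): [uu,u] = E_u/2 = -41/12, [uu,v] = F_u - E_v/2 = 0, [uv,u] = E_v/2 = 0, [uv,v] = G_u/2 = -125/12, [vv,u] = F_v - G_u/2 = 125/12, [vv,v] = G_v/2 = 0
Gamma^u_ij = (G*[ij,u] - F*[ij,v])/(EG - F^2), Gamma^v_ij = (E*[ij,v] - F*[ij,u])/(EG - F^2)

Answer: Gamma_uuu = -492/2081, Gamma_uuv = 0, Gamma_uvv = 1500/2081, Gamma_vuu = 0, Gamma_vuv = -4/15, Gamma_vvv = 0


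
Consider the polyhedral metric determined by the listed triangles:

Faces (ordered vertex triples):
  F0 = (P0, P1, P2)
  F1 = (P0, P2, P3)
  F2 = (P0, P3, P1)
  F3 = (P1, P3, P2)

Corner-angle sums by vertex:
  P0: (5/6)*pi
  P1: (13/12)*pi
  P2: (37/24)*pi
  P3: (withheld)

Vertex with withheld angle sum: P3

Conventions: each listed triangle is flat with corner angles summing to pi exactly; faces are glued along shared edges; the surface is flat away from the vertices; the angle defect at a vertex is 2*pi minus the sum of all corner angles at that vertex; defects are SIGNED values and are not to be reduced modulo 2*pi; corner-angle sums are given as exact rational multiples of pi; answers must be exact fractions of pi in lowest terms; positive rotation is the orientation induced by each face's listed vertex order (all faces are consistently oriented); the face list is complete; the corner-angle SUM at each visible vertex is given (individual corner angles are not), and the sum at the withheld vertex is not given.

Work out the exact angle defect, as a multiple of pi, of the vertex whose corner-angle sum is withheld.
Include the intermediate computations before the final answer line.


V = 4, E = 6, F = 4; chi = V - E + F = 2
Gauss-Bonnet: total defect = 2*pi*chi = 4*pi; visible defects sum to (61/24)*pi

Answer: defect(P3) = (35/24)*pi


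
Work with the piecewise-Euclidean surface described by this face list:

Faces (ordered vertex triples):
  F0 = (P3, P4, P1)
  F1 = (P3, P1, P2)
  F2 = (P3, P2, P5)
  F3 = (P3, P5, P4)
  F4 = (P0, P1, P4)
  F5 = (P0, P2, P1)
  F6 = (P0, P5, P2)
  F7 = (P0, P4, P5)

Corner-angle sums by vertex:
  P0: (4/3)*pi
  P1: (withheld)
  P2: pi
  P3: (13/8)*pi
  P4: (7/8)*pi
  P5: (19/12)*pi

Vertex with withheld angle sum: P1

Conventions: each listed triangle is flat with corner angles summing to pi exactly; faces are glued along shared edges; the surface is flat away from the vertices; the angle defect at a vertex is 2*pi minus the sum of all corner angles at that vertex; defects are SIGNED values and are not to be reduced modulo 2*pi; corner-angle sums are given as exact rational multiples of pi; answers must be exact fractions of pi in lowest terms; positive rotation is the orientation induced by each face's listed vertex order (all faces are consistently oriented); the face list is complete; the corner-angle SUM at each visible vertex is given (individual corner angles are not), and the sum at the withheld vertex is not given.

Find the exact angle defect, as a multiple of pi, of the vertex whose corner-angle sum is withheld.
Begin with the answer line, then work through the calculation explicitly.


Answer: defect(P1) = (5/12)*pi

V = 6, E = 12, F = 8; chi = V - E + F = 2
Gauss-Bonnet: total defect = 2*pi*chi = 4*pi; visible defects sum to (43/12)*pi


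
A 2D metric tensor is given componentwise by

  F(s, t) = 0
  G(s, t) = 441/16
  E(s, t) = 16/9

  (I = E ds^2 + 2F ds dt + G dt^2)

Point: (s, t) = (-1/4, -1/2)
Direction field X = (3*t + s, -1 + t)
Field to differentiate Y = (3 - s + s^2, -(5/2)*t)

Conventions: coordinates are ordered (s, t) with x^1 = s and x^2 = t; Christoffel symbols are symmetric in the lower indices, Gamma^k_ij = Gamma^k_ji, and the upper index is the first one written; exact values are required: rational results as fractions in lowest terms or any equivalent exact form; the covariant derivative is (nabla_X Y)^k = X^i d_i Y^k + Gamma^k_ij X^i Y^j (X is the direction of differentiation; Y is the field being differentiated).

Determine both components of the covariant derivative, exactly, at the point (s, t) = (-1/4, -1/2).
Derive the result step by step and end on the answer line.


E = 16/9, F = 0, G = 441/16 at the point
E_s = 0, E_t = 0, F_s = 0, F_t = 0, G_s = 0, G_t = 0
EG - F^2 = 49;  g^inv = (1/49) * [[441/16, 0], [0, 16/9]]
first-kind symbols [ij,l] = (1/2)(d_i g_jl + d_j g_il - d_l g_ij): [ss,s] = E_s/2 = 0, [ss,t] = F_s - E_t/2 = 0, [st,s] = E_t/2 = 0, [st,t] = G_s/2 = 0, [tt,s] = F_t - G_s/2 = 0, [tt,t] = G_t/2 = 0
Gamma^s_ij = (G*[ij,s] - F*[ij,t])/(EG - F^2), Gamma^t_ij = (E*[ij,t] - F*[ij,s])/(EG - F^2)
Gamma_sss = 0, Gamma_sst = 0, Gamma_stt = 0, Gamma_tss = 0, Gamma_tst = 0, Gamma_ttt = 0
X = (-7/4, -3/2), Y = (53/16, 5/4) at the point

Answer: (nabla_X Y)^s = 21/8, (nabla_X Y)^t = 15/4
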